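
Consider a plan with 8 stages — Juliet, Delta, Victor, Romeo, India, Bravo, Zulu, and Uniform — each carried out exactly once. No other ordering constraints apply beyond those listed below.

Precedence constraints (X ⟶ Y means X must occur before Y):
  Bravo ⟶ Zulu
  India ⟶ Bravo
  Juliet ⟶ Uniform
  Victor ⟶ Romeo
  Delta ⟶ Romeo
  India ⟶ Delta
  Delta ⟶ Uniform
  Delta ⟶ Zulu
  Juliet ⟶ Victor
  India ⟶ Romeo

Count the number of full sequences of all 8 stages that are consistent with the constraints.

2 stages have no prerequisites (Juliet, India), so any of them could come first.
Enumerating by repeatedly choosing an available stage (one whose prerequisites are all placed) gives 228 distinct complete orderings.

228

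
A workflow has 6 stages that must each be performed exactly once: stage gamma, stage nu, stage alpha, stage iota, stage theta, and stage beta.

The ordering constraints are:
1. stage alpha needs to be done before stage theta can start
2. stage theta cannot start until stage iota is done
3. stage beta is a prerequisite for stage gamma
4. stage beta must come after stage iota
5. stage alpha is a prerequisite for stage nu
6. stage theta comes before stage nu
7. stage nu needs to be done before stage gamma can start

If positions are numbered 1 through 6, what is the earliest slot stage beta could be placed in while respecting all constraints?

2

The only stage forced before stage beta (directly or transitively) is stage iota.
With 1 mandatory predecessor, the earliest stage beta can sit is position 1+1 = 2, and placing just that one first achieves it.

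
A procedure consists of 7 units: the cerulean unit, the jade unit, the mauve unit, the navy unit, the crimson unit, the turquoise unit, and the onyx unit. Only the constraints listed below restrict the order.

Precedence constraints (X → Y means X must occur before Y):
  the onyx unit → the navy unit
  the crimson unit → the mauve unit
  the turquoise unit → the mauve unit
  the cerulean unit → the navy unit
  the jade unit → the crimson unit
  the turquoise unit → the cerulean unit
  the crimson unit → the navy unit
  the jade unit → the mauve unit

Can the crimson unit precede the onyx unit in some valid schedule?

The constraints leave the crimson unit and the onyx unit unordered relative to each other; nothing requires the onyx unit earlier.
So a valid ordering placing the crimson unit earlier than the onyx unit exists.

Yes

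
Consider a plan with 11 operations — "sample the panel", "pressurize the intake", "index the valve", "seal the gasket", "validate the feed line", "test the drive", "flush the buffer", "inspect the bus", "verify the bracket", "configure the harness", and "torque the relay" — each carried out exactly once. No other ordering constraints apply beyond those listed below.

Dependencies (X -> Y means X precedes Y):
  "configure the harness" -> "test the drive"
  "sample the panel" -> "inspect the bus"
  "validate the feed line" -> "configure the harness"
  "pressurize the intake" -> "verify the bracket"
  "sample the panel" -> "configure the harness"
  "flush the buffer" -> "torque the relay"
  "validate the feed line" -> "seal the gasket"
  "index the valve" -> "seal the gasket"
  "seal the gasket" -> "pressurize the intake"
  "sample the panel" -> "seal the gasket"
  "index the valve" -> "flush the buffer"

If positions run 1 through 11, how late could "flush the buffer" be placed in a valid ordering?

The only operation forced after "flush the buffer" (directly or by a chain) is "torque the relay".
With 1 mandatory successor out of 11 operations total, the latest slot for "flush the buffer" is 11−1 = 10, and it's reachable by doing all non-successors before "flush the buffer".

10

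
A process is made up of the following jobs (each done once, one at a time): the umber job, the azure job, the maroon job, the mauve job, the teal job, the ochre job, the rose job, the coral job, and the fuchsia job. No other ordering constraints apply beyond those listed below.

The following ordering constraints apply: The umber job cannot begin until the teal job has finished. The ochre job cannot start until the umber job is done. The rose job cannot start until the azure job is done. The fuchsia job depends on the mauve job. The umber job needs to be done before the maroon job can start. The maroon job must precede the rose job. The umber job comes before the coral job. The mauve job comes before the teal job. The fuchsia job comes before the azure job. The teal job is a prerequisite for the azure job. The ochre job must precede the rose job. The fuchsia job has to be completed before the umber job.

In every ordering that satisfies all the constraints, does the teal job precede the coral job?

Following the dependencies: the teal job → the umber job → the coral job.
That forces the teal job before the coral job in every valid schedule.

Yes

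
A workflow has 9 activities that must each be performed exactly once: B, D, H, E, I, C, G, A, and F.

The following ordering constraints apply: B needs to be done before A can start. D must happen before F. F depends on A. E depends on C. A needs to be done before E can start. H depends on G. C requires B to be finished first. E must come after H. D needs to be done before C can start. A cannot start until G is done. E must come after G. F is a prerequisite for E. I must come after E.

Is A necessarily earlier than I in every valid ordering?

Chaining the stated constraints: A → E → I.
That forces A before I in every valid schedule.

Yes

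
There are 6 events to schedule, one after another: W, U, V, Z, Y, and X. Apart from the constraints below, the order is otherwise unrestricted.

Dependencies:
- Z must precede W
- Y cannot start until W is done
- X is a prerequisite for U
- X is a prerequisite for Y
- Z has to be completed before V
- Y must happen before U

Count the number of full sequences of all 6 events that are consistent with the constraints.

14

2 events have no prerequisites (Z, X), so any of them could come first.
Systematically extending each partial ordering one event at a time and counting, there are 14 complete orderings.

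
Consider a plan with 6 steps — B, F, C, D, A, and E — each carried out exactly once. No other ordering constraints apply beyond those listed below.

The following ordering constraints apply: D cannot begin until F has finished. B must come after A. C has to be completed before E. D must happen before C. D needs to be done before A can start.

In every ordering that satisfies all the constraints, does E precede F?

No

The constraints actually force F before E (via F → D → C → E), not the other way around.
So E does not have to come before F — it cannot.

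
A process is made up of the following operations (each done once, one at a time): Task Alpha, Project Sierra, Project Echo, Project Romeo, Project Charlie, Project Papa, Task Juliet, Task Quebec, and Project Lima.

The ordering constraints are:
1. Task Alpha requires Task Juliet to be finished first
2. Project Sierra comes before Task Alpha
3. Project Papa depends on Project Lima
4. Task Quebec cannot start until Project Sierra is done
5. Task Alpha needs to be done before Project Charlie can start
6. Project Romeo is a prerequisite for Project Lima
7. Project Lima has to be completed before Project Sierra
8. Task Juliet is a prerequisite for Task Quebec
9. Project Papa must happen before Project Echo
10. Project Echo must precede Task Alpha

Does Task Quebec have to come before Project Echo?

No

Nothing in the constraints links Task Quebec and Project Echo; they are unordered relative to each other.
So Task Quebec can come before Project Echo or after — it is not forced.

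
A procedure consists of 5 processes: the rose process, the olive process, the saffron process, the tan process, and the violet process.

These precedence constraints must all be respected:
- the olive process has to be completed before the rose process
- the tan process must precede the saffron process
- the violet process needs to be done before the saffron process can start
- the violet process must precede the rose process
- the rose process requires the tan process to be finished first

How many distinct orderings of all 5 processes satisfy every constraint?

14

The processes with no prerequisites are the olive process, the tan process, the violet process; any of them can be placed first.
Enumerating by repeatedly choosing an available process (one whose prerequisites are all placed) gives 14 distinct complete orderings.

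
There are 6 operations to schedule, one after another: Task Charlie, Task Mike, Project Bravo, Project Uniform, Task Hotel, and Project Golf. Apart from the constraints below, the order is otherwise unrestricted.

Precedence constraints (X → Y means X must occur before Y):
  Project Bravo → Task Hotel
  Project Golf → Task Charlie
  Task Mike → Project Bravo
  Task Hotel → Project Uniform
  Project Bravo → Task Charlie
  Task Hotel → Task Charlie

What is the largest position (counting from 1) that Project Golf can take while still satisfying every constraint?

Following the constraints forward from Project Golf, its only required successor is Task Charlie.
So at least 1 operation follows Project Golf, putting Project Golf no later than position 5. That position is achievable by scheduling everything else first.

5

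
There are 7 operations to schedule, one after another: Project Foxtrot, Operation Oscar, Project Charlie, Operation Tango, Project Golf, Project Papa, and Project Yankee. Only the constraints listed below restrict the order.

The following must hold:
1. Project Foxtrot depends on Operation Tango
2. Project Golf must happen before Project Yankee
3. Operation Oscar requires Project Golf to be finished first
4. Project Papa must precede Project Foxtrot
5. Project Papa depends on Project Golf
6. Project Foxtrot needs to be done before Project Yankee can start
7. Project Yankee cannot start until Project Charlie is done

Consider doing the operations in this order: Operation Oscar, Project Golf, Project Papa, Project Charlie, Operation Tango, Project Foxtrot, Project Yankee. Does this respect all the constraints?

No

The sequence places Operation Oscar ahead of Project Golf.
But one of the constraints requires Project Golf before Operation Oscar, so this ordering violates it.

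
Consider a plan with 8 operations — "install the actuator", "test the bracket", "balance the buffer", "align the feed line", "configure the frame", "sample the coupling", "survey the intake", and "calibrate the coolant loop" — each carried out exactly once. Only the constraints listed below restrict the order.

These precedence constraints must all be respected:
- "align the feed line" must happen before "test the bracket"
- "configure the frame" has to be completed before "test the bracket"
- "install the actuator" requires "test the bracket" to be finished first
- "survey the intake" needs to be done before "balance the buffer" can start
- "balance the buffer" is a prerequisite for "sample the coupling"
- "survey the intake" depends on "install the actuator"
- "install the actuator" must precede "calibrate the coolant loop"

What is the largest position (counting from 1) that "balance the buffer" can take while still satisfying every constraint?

The only operation forced after "balance the buffer" (directly or by a chain) is "sample the coupling".
So at least 1 operation follows "balance the buffer", putting "balance the buffer" no later than position 7. That position is achievable by scheduling everything else first.

7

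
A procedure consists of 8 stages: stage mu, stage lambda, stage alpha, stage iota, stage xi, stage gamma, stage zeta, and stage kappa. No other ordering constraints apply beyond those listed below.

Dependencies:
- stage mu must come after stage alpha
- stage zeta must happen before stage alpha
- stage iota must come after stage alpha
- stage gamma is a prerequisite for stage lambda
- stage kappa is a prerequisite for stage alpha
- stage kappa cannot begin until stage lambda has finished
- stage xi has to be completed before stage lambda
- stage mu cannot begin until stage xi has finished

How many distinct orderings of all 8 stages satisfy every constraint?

20

The stages with no prerequisites are stage xi, stage gamma, stage zeta; any of them can be placed first.
Counting all ways to extend the partial order to a total order gives 20.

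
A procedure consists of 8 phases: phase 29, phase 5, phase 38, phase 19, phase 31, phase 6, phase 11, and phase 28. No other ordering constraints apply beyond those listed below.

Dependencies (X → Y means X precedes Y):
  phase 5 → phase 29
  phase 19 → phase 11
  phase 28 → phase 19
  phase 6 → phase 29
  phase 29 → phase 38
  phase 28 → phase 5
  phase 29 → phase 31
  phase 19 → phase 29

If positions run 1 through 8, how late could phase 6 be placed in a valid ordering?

The phases that are forced after phase 6, directly or by a chain of constraints, are phase 29, phase 38, phase 31. That's 3 phases.
With 3 mandatory successors out of 8 phases total, the latest slot for phase 6 is 8−3 = 5, and it's reachable by doing all non-successors before phase 6.

5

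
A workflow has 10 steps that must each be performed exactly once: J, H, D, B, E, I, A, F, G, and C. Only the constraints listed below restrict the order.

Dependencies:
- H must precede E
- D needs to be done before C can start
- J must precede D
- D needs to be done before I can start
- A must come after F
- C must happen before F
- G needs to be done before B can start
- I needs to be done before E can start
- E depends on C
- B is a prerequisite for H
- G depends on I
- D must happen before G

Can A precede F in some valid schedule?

There is a dependency chain F → A, so A always comes after F.
So no valid ordering can have A before F.

No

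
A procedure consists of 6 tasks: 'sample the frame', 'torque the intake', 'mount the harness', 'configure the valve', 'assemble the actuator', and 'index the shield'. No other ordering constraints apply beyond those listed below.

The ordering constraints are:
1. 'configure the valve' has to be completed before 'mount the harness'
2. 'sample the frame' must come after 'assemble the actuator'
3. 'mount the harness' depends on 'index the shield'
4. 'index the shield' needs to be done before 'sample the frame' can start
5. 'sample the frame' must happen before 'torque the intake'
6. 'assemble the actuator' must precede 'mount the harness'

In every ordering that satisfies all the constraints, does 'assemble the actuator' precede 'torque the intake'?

Yes

Following the dependencies: 'assemble the actuator' → 'sample the frame' → 'torque the intake'.
That forces 'assemble the actuator' before 'torque the intake' in every valid schedule.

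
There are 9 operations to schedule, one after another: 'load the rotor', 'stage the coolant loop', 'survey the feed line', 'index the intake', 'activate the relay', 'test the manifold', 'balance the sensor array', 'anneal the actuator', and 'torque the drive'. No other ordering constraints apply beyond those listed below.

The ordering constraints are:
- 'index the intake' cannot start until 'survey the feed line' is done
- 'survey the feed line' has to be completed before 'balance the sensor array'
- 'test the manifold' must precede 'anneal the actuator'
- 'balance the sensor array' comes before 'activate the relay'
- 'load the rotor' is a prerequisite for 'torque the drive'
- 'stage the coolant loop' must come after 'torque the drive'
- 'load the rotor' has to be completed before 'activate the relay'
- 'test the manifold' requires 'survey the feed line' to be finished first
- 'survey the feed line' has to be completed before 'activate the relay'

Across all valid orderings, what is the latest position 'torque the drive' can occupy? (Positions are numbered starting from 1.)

8

Following the constraints forward from 'torque the drive', its only required successor is 'stage the coolant loop'.
With 1 mandatory successor out of 9 operations total, the latest slot for 'torque the drive' is 9−1 = 8, and it's reachable by doing all non-successors before 'torque the drive'.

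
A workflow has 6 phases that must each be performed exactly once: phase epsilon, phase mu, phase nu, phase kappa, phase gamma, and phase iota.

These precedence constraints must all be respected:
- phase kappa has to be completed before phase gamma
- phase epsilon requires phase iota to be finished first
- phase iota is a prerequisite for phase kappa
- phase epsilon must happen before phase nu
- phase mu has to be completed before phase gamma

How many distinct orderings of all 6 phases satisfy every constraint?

2 phases have no prerequisites (phase mu, phase iota), so any of them could come first.
Counting all ways to extend the partial order to a total order gives 26.

26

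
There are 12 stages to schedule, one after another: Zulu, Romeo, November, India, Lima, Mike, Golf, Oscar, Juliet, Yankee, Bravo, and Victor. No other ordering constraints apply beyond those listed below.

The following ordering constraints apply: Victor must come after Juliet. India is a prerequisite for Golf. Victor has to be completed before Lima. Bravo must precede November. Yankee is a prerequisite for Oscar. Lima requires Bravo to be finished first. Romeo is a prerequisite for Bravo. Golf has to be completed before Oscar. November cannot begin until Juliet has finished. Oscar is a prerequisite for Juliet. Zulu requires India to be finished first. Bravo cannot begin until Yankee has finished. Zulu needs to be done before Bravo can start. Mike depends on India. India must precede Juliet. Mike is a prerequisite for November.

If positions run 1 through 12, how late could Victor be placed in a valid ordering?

Following the constraints forward from Victor, its only required successor is Lima.
With 1 mandatory successor out of 12 stages total, the latest slot for Victor is 12−1 = 11, and it's reachable by doing all non-successors before Victor.

11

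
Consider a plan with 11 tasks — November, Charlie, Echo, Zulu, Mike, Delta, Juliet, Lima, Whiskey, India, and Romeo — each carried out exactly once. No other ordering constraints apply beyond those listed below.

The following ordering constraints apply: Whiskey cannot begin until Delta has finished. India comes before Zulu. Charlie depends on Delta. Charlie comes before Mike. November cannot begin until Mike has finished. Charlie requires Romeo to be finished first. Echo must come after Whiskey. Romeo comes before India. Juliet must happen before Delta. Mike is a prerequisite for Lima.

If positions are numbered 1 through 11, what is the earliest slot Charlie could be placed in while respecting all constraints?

Every task that must precede Charlie has to come before it. Tracing all chains that end at Charlie, those tasks are: Delta, Juliet, Romeo — 3 in total.
So at minimum 3 tasks come before Charlie, putting Charlie no earlier than position 4. That position is achievable by scheduling exactly those predecessors first.

4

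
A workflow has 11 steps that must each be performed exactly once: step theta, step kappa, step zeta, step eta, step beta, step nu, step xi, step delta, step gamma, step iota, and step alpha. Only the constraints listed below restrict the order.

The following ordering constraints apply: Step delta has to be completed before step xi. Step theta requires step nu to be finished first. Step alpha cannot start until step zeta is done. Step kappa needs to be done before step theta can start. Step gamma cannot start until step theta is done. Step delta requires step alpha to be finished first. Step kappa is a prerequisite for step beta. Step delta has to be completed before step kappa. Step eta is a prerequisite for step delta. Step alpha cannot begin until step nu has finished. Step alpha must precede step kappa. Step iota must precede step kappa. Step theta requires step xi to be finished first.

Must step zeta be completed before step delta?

Yes

Following the dependencies: step zeta → step alpha → step delta.
Hence step zeta necessarily comes before step delta.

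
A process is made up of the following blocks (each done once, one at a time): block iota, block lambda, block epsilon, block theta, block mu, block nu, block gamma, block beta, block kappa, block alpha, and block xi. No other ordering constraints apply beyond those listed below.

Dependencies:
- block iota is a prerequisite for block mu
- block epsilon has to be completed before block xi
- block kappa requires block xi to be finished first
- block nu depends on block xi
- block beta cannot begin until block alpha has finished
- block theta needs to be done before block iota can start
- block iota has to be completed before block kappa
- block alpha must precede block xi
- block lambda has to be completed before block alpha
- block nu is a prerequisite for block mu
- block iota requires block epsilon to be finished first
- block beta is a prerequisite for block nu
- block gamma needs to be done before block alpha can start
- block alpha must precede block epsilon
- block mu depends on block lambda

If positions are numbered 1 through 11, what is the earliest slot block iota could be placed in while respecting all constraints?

Working backwards through the constraints from block iota, its full set of required predecessors is block lambda, block epsilon, block theta, block gamma, block alpha — 5 of them.
So at minimum 5 blocks come before block iota, putting block iota no earlier than position 6. That position is achievable by scheduling exactly those predecessors first.

6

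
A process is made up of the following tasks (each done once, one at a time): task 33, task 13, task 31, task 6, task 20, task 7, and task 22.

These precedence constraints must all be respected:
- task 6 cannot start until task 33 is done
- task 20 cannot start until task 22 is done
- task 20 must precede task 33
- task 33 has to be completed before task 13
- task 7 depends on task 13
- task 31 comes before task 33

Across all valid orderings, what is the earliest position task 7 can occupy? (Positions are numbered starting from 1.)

6

Every task that must precede task 7 has to come before it. Tracing all chains that end at task 7, those tasks are: task 33, task 13, task 31, task 20, task 22 — 5 in total.
With 5 mandatory predecessors, the earliest task 7 can sit is position 5+1 = 6, and placing just those 5 first achieves it.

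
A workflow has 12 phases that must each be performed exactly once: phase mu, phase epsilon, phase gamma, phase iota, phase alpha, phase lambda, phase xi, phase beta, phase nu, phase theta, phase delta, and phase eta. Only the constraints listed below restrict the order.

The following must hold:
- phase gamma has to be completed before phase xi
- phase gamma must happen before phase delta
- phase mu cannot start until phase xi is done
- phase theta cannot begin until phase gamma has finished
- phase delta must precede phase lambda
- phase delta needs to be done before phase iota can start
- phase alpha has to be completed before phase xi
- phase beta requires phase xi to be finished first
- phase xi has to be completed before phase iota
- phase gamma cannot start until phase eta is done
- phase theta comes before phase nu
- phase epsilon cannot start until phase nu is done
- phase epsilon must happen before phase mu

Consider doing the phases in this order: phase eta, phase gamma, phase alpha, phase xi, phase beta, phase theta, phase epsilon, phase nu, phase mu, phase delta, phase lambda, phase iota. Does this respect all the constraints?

Here phase nu comes after phase epsilon.
Since phase nu is required before phase epsilon, the ordering is invalid.

No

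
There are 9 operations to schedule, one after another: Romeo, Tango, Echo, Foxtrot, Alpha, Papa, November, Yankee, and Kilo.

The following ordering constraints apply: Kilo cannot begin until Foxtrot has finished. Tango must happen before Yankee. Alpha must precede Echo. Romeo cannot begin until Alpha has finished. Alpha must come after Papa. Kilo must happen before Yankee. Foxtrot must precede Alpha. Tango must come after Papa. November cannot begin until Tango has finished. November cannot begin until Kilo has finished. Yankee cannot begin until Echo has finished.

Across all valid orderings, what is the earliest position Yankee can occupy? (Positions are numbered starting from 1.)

The operations that are forced before Yankee, directly or transitively, are Tango, Echo, Foxtrot, Alpha, Papa, Kilo. That's 6 operations.
So at minimum 6 operations come before Yankee, putting Yankee no earlier than position 7. That position is achievable by scheduling exactly those predecessors first.

7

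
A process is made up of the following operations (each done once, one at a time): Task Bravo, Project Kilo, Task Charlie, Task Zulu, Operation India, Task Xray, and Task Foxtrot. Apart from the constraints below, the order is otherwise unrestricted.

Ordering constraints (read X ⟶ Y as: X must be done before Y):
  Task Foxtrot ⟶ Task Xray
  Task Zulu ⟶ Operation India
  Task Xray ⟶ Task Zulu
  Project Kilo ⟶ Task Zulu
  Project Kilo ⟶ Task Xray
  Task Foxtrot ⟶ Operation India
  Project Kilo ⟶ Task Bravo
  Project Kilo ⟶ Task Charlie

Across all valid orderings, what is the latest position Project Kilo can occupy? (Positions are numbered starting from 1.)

2

Every operation that must follow Project Kilo has to come after it. Tracing all chains starting from Project Kilo, those operations are: Task Bravo, Task Charlie, Task Zulu, Operation India, Task Xray — 5 in total.
So at least 5 operations follow Project Kilo, putting Project Kilo no later than position 2. That position is achievable by scheduling everything else first.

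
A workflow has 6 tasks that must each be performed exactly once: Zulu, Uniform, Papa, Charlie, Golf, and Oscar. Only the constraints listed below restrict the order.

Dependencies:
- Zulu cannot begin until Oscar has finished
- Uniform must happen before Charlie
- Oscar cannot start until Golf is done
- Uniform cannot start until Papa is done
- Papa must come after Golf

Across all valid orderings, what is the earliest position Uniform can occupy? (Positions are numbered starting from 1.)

3

Every task that must precede Uniform has to come before it. Tracing all chains that end at Uniform, those tasks are: Papa, Golf — 2 in total.
So at minimum 2 tasks come before Uniform, putting Uniform no earlier than position 3. That position is achievable by scheduling exactly those predecessors first.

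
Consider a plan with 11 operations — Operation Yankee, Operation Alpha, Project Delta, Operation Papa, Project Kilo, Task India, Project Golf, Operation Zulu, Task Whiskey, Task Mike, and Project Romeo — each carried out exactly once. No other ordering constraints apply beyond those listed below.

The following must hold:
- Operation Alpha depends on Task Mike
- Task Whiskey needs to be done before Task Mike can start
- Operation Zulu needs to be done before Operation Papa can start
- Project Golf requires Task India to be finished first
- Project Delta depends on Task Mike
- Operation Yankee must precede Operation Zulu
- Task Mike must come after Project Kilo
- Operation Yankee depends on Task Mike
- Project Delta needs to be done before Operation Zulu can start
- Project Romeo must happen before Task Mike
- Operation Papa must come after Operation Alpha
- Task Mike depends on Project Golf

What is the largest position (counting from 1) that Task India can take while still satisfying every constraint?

Following every chain forward from Task India, the operations that must come later are Operation Yankee, Operation Alpha, Project Delta, Operation Papa, Project Golf, Operation Zulu, Task Mike — 7 of them.
So at least 7 operations follow Task India, putting Task India no later than position 4. That position is achievable by scheduling everything else first.

4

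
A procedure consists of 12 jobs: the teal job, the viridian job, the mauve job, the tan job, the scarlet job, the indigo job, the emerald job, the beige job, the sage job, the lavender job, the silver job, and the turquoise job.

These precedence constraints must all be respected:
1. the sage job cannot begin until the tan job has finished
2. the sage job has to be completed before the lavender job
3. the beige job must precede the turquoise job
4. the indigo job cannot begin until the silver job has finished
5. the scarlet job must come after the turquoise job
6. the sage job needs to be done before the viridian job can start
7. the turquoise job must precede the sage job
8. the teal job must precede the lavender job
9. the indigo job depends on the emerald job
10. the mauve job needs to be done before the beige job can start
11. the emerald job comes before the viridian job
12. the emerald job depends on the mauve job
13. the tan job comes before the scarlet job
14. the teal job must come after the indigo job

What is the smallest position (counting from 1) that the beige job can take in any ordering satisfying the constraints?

2

Working backwards through the constraints from the beige job, its only required predecessor is the mauve job.
With 1 mandatory predecessor, the earliest the beige job can sit is position 1+1 = 2, and placing just that one first achieves it.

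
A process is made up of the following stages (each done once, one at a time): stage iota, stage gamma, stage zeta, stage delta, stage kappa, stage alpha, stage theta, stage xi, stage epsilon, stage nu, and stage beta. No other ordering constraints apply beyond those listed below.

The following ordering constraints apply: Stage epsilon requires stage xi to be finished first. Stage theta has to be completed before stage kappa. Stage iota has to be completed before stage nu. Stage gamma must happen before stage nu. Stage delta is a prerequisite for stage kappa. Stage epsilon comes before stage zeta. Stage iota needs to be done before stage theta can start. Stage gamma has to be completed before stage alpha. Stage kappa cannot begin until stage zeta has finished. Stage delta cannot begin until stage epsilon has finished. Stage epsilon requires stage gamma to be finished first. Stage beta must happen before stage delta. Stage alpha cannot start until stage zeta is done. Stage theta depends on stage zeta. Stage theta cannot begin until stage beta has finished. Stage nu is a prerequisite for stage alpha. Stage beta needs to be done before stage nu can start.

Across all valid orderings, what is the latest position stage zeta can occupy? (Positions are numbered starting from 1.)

Following every chain forward from stage zeta, the stages that must come later are stage kappa, stage alpha, stage theta — 3 of them.
With 3 mandatory successors out of 11 stages total, the latest slot for stage zeta is 11−3 = 8, and it's reachable by doing all non-successors before stage zeta.

8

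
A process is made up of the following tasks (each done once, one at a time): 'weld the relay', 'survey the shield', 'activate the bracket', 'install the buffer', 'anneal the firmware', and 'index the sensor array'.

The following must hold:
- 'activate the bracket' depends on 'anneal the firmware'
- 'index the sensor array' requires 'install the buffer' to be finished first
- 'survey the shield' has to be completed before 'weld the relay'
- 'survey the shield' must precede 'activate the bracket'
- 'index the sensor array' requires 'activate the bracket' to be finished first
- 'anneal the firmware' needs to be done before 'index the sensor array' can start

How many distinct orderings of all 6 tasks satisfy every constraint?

The tasks with no prerequisites are 'survey the shield', 'install the buffer', 'anneal the firmware'; any of them can be placed first.
Enumerating by repeatedly choosing an available task (one whose prerequisites are all placed) gives 33 distinct complete orderings.

33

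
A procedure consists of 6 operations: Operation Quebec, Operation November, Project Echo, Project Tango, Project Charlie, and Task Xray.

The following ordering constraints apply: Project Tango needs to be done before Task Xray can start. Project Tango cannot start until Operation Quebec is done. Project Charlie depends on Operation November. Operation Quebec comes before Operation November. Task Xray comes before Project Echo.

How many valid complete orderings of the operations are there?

Only Operation Quebec has no prerequisites, so it must go first.
Systematically extending each partial ordering one operation at a time and counting, there are 10 complete orderings.

10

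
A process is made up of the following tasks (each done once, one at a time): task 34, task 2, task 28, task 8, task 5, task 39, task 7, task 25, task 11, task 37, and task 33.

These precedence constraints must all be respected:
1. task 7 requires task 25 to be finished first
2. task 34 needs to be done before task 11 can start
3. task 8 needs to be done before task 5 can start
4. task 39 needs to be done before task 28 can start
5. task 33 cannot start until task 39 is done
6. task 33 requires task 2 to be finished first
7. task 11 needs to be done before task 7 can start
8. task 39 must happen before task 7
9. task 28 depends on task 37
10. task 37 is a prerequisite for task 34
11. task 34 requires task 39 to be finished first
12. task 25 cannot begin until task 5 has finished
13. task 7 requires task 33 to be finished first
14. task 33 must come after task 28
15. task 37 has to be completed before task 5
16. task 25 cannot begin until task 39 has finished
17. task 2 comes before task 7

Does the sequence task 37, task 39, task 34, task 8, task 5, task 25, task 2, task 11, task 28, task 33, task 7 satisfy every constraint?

Yes

Checking each listed constraint against this order: for instance, task 39 is in position 2 and task 7 in position 11, so that constraint holds — and the remaining constraints check out the same way.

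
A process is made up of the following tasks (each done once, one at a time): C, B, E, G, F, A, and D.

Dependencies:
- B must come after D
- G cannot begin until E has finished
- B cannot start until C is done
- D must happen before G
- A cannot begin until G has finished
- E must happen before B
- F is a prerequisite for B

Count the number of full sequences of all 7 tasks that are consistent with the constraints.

The tasks with no prerequisites are C, E, F, D; any of them can be placed first.
Counting all ways to extend the partial order to a total order gives 124.

124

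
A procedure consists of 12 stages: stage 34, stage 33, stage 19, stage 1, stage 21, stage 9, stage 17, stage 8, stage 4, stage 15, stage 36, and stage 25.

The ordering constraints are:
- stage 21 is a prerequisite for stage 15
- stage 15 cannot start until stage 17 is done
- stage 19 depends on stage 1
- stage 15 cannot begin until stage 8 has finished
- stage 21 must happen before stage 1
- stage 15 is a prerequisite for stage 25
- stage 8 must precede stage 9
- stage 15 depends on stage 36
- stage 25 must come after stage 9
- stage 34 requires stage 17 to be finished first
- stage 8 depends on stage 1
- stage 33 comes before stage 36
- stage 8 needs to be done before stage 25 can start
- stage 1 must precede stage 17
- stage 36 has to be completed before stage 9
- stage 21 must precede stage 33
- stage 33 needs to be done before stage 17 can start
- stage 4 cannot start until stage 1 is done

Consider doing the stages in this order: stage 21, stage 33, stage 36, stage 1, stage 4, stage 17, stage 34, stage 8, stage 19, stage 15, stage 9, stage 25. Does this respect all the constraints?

Every stated constraint is respected: stage 21 sits at position 1, ahead of stage 15 at position 10, and each of the other listed pairs likewise has the predecessor earlier in the sequence.

Yes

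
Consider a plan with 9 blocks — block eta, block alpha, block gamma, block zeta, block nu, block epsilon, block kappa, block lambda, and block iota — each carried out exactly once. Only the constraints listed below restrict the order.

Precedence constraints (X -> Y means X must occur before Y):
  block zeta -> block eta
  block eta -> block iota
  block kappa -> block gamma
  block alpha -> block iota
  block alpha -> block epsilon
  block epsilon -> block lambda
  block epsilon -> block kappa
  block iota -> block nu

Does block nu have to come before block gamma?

No

No chain of constraints connects block nu to block gamma in either direction.
So block nu can come before block gamma or after — it is not forced.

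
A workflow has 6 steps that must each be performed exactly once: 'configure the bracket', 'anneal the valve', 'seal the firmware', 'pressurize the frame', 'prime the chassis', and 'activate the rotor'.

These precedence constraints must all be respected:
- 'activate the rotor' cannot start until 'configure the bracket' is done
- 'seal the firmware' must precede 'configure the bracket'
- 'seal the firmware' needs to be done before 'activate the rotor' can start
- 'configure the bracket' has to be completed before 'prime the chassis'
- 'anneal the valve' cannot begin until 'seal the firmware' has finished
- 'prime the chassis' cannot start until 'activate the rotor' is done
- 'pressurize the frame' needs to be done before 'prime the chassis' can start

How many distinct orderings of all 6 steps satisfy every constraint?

The steps with no prerequisites are 'seal the firmware', 'pressurize the frame'; any of them can be placed first.
Enumerating by repeatedly choosing an available step (one whose prerequisites are all placed) gives 19 distinct complete orderings.

19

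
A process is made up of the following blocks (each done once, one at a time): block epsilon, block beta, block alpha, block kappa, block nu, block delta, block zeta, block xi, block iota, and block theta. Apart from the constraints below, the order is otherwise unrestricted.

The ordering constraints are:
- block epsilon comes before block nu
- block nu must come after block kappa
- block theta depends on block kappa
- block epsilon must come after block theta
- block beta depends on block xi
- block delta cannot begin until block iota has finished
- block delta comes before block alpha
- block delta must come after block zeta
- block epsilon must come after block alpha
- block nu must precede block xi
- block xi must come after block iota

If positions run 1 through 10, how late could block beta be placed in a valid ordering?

10

Block beta has no required successors, so nothing stops it from going last (position 10).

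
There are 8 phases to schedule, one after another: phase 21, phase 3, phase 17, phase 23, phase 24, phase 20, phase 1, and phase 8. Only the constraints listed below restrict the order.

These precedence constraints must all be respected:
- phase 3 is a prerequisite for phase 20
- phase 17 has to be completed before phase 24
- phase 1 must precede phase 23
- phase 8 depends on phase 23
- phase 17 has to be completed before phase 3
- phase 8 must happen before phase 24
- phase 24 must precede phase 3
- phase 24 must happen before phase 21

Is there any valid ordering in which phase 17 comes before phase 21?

The constraints force phase 17 before phase 21, so yes — every valid ordering has phase 17 earlier.

Yes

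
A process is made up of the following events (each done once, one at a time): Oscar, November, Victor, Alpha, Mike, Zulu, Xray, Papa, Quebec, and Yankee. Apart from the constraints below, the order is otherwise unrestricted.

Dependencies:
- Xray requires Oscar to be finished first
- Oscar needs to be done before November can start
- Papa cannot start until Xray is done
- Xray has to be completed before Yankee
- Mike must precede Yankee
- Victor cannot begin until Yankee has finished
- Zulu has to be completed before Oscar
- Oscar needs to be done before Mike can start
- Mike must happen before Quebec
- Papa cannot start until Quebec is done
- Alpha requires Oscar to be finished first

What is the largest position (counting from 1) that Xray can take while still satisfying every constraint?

Following every chain forward from Xray, the events that must come later are Victor, Papa, Yankee — 3 of them.
With 3 mandatory successors out of 10 events total, the latest slot for Xray is 10−3 = 7, and it's reachable by doing all non-successors before Xray.

7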